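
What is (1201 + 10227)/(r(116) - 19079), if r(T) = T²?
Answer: -11428/5623 ≈ -2.0324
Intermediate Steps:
(1201 + 10227)/(r(116) - 19079) = (1201 + 10227)/(116² - 19079) = 11428/(13456 - 19079) = 11428/(-5623) = 11428*(-1/5623) = -11428/5623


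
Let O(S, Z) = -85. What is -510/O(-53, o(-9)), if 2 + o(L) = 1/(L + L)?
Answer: 6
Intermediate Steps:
o(L) = -2 + 1/(2*L) (o(L) = -2 + 1/(L + L) = -2 + 1/(2*L))
-510/O(-53, o(-9)) = -510/(-85) = -510*(-1/85) = 6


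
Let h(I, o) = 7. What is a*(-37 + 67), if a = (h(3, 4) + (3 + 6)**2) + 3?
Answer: 2730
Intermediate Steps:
a = 91 (a = (7 + (3 + 6)**2) + 3 = (7 + 9**2) + 3 = (7 + 81) + 3 = 88 + 3 = 91)
a*(-37 + 67) = 91*(-37 + 67) = 91*30 = 2730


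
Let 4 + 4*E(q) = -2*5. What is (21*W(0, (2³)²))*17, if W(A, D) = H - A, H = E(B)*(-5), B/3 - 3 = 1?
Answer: 12495/2 ≈ 6247.5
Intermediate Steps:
B = 12 (B = 9 + 3*1 = 9 + 3 = 12)
E(q) = -7/2 (E(q) = -1 + (-2*5)/4 = -1 + (¼)*(-10) = -1 - 5/2 = -7/2)
H = 35/2 (H = -7/2*(-5) = 35/2 ≈ 17.500)
W(A, D) = 35/2 - A
(21*W(0, (2³)²))*17 = (21*(35/2 - 1*0))*17 = (21*(35/2 + 0))*17 = (21*(35/2))*17 = (735/2)*17 = 12495/2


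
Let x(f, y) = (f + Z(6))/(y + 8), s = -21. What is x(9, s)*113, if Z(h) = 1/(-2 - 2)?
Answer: -3955/52 ≈ -76.058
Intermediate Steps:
Z(h) = -¼ (Z(h) = 1/(-4) = -¼)
x(f, y) = (-¼ + f)/(8 + y) (x(f, y) = (f - ¼)/(y + 8) = (-¼ + f)/(8 + y))
x(9, s)*113 = ((-¼ + 9)/(8 - 21))*113 = ((35/4)/(-13))*113 = -1/13*35/4*113 = -35/52*113 = -3955/52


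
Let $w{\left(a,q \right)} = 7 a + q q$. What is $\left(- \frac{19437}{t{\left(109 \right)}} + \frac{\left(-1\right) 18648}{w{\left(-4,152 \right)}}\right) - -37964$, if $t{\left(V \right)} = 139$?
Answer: $\frac{3370023317}{89099} \approx 37823.0$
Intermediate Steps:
$w{\left(a,q \right)} = q^{2} + 7 a$ ($w{\left(a,q \right)} = 7 a + q^{2} = q^{2} + 7 a$)
$\left(- \frac{19437}{t{\left(109 \right)}} + \frac{\left(-1\right) 18648}{w{\left(-4,152 \right)}}\right) - -37964 = \left(- \frac{19437}{139} + \frac{\left(-1\right) 18648}{152^{2} + 7 \left(-4\right)}\right) - -37964 = \left(\left(-19437\right) \frac{1}{139} - \frac{18648}{23104 - 28}\right) + 37964 = \left(- \frac{19437}{139} - \frac{18648}{23076}\right) + 37964 = \left(- \frac{19437}{139} - \frac{518}{641}\right) + 37964 = - \frac{12531119}{89099} + 37964 = \frac{3370023317}{89099}$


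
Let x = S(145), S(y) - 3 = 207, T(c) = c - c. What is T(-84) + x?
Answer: 210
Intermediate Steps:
T(c) = 0
S(y) = 210 (S(y) = 3 + 207 = 210)
x = 210
T(-84) + x = 0 + 210 = 210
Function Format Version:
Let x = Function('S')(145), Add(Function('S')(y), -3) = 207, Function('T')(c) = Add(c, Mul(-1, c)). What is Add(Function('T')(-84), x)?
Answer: 210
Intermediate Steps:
Function('T')(c) = 0
Function('S')(y) = 210 (Function('S')(y) = Add(3, 207) = 210)
x = 210
Add(Function('T')(-84), x) = Add(0, 210) = 210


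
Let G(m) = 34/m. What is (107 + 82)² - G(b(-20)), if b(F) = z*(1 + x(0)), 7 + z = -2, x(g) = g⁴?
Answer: 321523/9 ≈ 35725.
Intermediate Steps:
z = -9 (z = -7 - 2 = -9)
b(F) = -9 (b(F) = -9*(1 + 0⁴) = -9*(1 + 0) = -9*1 = -9)
(107 + 82)² - G(b(-20)) = (107 + 82)² - 34/(-9) = 189² - 34*(-1)/9 = 35721 - 1*(-34/9) = 35721 + 34/9 = 321523/9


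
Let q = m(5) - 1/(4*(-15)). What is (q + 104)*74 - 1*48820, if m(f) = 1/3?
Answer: -410981/10 ≈ -41098.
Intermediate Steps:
m(f) = ⅓
q = 7/20 (q = ⅓ - 1/(4*(-15)) = ⅓ - 1/(-60) = ⅓ - 1*(-1/60) = ⅓ + 1/60 = 7/20 ≈ 0.35000)
(q + 104)*74 - 1*48820 = (7/20 + 104)*74 - 1*48820 = (2087/20)*74 - 48820 = 77219/10 - 48820 = -410981/10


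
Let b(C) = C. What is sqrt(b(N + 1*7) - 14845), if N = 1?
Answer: I*sqrt(14837) ≈ 121.81*I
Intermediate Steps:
sqrt(b(N + 1*7) - 14845) = sqrt((1 + 1*7) - 14845) = sqrt((1 + 7) - 14845) = sqrt(8 - 14845) = sqrt(-14837) = I*sqrt(14837)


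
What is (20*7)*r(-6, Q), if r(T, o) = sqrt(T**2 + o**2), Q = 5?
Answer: 140*sqrt(61) ≈ 1093.4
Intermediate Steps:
(20*7)*r(-6, Q) = (20*7)*sqrt((-6)**2 + 5**2) = 140*sqrt(36 + 25) = 140*sqrt(61)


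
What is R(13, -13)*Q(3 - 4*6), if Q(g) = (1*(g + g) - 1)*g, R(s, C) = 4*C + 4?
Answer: -43344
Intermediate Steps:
R(s, C) = 4 + 4*C
Q(g) = g*(-1 + 2*g) (Q(g) = (1*(2*g) - 1)*g = (2*g - 1)*g = (-1 + 2*g)*g = g*(-1 + 2*g))
R(13, -13)*Q(3 - 4*6) = (4 + 4*(-13))*((3 - 4*6)*(-1 + 2*(3 - 4*6))) = (4 - 52)*((3 - 24)*(-1 + 2*(3 - 24))) = -(-1008)*(-1 + 2*(-21)) = -(-1008)*(-1 - 42) = -(-1008)*(-43) = -48*903 = -43344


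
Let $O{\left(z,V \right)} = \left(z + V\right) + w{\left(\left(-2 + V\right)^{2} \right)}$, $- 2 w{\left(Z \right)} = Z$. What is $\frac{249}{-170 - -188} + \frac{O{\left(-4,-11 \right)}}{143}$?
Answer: $\frac{5636}{429} \approx 13.138$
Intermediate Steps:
$w{\left(Z \right)} = - \frac{Z}{2}$
$O{\left(z,V \right)} = V + z - \frac{\left(-2 + V\right)^{2}}{2}$ ($O{\left(z,V \right)} = \left(z + V\right) - \frac{\left(-2 + V\right)^{2}}{2} = \left(V + z\right) - \frac{\left(-2 + V\right)^{2}}{2} = V + z - \frac{\left(-2 + V\right)^{2}}{2}$)
$\frac{249}{-170 - -188} + \frac{O{\left(-4,-11 \right)}}{143} = \frac{249}{-170 - -188} + \frac{-11 - 4 - \frac{\left(-2 - 11\right)^{2}}{2}}{143} = \frac{249}{-170 + 188} + \left(-11 - 4 - \frac{\left(-13\right)^{2}}{2}\right) \frac{1}{143} = \frac{249}{18} + \left(-11 - 4 - \frac{169}{2}\right) \frac{1}{143} = 249 \cdot \frac{1}{18} + \left(-11 - 4 - \frac{169}{2}\right) \frac{1}{143} = \frac{83}{6} - \frac{199}{286} = \frac{5636}{429}$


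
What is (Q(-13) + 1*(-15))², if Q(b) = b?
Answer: 784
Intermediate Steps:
(Q(-13) + 1*(-15))² = (-13 + 1*(-15))² = (-13 - 15)² = (-28)² = 784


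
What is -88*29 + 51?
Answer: -2501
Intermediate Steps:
-88*29 + 51 = -2552 + 51 = -2501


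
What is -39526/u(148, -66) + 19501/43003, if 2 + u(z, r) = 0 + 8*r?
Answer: 855036054/11395795 ≈ 75.031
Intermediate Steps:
u(z, r) = -2 + 8*r (u(z, r) = -2 + (0 + 8*r) = -2 + 8*r)
-39526/u(148, -66) + 19501/43003 = -39526/(-2 + 8*(-66)) + 19501/43003 = -39526/(-2 - 528) + 19501*(1/43003) = -39526/(-530) + 19501/43003 = -39526*(-1/530) + 19501/43003 = 19763/265 + 19501/43003 = 855036054/11395795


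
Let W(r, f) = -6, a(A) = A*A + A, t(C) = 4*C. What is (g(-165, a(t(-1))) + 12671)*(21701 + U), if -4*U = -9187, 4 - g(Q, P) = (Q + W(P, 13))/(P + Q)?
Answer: 5170459224/17 ≈ 3.0414e+8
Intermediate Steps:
a(A) = A + A² (a(A) = A² + A = A + A²)
g(Q, P) = 4 - (-6 + Q)/(P + Q) (g(Q, P) = 4 - (Q - 6)/(P + Q) = 4 - (-6 + Q)/(P + Q))
U = 9187/4 (U = -¼*(-9187) = 9187/4 ≈ 2296.8)
(g(-165, a(t(-1))) + 12671)*(21701 + U) = ((6 + 3*(-165) + 4*((4*(-1))*(1 + 4*(-1))))/((4*(-1))*(1 + 4*(-1)) - 165) + 12671)*(21701 + 9187/4) = ((6 - 495 + 4*(-4*(1 - 4)))/(-4*(1 - 4) - 165) + 12671)*(95991/4) = ((6 - 495 + 4*(-4*(-3)))/(-4*(-3) - 165) + 12671)*(95991/4) = ((6 - 495 + 4*12)/(12 - 165) + 12671)*(95991/4) = ((6 - 495 + 48)/(-153) + 12671)*(95991/4) = (-1/153*(-441) + 12671)*(95991/4) = (49/17 + 12671)*(95991/4) = (215456/17)*(95991/4) = 5170459224/17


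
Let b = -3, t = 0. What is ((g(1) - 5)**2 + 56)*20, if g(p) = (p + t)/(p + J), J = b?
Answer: 1725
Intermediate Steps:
J = -3
g(p) = p/(-3 + p) (g(p) = (p + 0)/(p - 3) = p/(-3 + p))
((g(1) - 5)**2 + 56)*20 = ((1/(-3 + 1) - 5)**2 + 56)*20 = ((1/(-2) - 5)**2 + 56)*20 = ((1*(-1/2) - 5)**2 + 56)*20 = ((-1/2 - 5)**2 + 56)*20 = ((-11/2)**2 + 56)*20 = (121/4 + 56)*20 = (345/4)*20 = 1725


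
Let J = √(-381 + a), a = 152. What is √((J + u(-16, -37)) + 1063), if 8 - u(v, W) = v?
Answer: √(1087 + I*√229) ≈ 32.97 + 0.2295*I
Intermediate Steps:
u(v, W) = 8 - v
J = I*√229 (J = √(-381 + 152) = √(-229) = I*√229 ≈ 15.133*I)
√((J + u(-16, -37)) + 1063) = √((I*√229 + (8 - 1*(-16))) + 1063) = √((I*√229 + (8 + 16)) + 1063) = √((I*√229 + 24) + 1063) = √((24 + I*√229) + 1063) = √(1087 + I*√229)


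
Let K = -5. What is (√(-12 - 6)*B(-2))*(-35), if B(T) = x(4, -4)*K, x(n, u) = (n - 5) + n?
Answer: 1575*I*√2 ≈ 2227.4*I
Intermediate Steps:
x(n, u) = -5 + 2*n (x(n, u) = (-5 + n) + n = -5 + 2*n)
B(T) = -15 (B(T) = (-5 + 2*4)*(-5) = (-5 + 8)*(-5) = 3*(-5) = -15)
(√(-12 - 6)*B(-2))*(-35) = (√(-12 - 6)*(-15))*(-35) = (√(-18)*(-15))*(-35) = ((3*I*√2)*(-15))*(-35) = -45*I*√2*(-35) = 1575*I*√2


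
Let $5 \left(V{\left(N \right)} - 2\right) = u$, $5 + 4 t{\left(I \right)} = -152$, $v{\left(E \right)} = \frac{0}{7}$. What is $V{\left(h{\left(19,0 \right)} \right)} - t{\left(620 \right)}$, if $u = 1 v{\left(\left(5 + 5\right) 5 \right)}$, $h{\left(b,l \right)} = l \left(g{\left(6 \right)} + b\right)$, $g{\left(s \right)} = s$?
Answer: $\frac{165}{4} \approx 41.25$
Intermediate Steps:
$v{\left(E \right)} = 0$ ($v{\left(E \right)} = 0 \cdot \frac{1}{7} = 0$)
$t{\left(I \right)} = - \frac{157}{4}$ ($t{\left(I \right)} = - \frac{5}{4} + \frac{1}{4} \left(-152\right) = - \frac{5}{4} - 38 = - \frac{157}{4}$)
$h{\left(b,l \right)} = l \left(6 + b\right)$
$u = 0$ ($u = 1 \cdot 0 = 0$)
$V{\left(N \right)} = 2$ ($V{\left(N \right)} = 2 + \frac{1}{5} \cdot 0 = 2 + 0 = 2$)
$V{\left(h{\left(19,0 \right)} \right)} - t{\left(620 \right)} = 2 - - \frac{157}{4} = 2 + \frac{157}{4} = \frac{165}{4}$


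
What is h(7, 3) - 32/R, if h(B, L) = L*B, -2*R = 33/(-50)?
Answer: -2507/33 ≈ -75.970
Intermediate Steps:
R = 33/100 (R = -33/(2*(-50)) = -33*(-1)/(2*50) = -1/2*(-33/50) = 33/100 ≈ 0.33000)
h(B, L) = B*L
h(7, 3) - 32/R = 7*3 - 32/33/100 = 21 - 32*100/33 = 21 - 3200/33 = -2507/33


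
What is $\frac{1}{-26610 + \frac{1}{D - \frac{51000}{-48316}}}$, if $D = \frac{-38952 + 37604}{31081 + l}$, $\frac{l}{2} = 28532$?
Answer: $- \frac{1107566258}{29471273421925} \approx -3.7581 \cdot 10^{-5}$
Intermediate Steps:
$l = 57064$ ($l = 2 \cdot 28532 = 57064$)
$D = - \frac{1348}{88145}$ ($D = \frac{-38952 + 37604}{31081 + 57064} = - \frac{1348}{88145} \approx -0.015293$)
$\frac{1}{-26610 + \frac{1}{D - \frac{51000}{-48316}}} = \frac{1}{-26610 + \frac{1}{- \frac{1348}{88145} - \frac{51000}{-48316}}} = \frac{1}{-26610 + \frac{1}{- \frac{1348}{88145} - - \frac{12750}{12079}}} = \frac{1}{-26610 + \frac{1}{- \frac{1348}{88145} + \frac{12750}{12079}}} = \frac{1}{-26610 + \frac{1}{\frac{1107566258}{1064703455}}} = \frac{1}{-26610 + \frac{1064703455}{1107566258}} = \frac{1}{- \frac{29471273421925}{1107566258}} = - \frac{1107566258}{29471273421925}$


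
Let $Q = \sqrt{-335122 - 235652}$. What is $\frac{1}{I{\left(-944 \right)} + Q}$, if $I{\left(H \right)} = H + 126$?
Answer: $- \frac{409}{619949} - \frac{i \sqrt{570774}}{1239898} \approx -0.00065973 - 0.00060932 i$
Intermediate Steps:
$I{\left(H \right)} = 126 + H$
$Q = i \sqrt{570774}$ ($Q = \sqrt{-570774} = i \sqrt{570774} \approx 755.5 i$)
$\frac{1}{I{\left(-944 \right)} + Q} = \frac{1}{\left(126 - 944\right) + i \sqrt{570774}} = \frac{1}{-818 + i \sqrt{570774}}$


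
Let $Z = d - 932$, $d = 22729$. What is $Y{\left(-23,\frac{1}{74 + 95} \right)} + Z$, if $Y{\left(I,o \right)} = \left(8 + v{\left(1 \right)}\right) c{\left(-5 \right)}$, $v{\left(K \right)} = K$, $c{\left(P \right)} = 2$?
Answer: $21815$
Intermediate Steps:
$Y{\left(I,o \right)} = 18$ ($Y{\left(I,o \right)} = \left(8 + 1\right) 2 = 9 \cdot 2 = 18$)
$Z = 21797$ ($Z = 22729 - 932 = 21797$)
$Y{\left(-23,\frac{1}{74 + 95} \right)} + Z = 18 + 21797 = 21815$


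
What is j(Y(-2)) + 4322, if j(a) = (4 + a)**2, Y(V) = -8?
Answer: 4338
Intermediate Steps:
j(Y(-2)) + 4322 = (4 - 8)**2 + 4322 = (-4)**2 + 4322 = 16 + 4322 = 4338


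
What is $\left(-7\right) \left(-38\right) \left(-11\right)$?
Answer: $-2926$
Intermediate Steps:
$\left(-7\right) \left(-38\right) \left(-11\right) = 266 \left(-11\right) = -2926$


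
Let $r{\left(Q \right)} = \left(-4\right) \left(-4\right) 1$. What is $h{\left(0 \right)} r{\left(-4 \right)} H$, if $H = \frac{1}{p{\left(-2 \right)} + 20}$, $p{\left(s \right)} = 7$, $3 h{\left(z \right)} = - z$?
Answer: $0$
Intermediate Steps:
$r{\left(Q \right)} = 16$ ($r{\left(Q \right)} = 16 \cdot 1 = 16$)
$h{\left(z \right)} = - \frac{z}{3}$ ($h{\left(z \right)} = \frac{\left(-1\right) z}{3} = - \frac{z}{3}$)
$H = \frac{1}{27}$ ($H = \frac{1}{7 + 20} = \frac{1}{27} \approx 0.037037$)
$h{\left(0 \right)} r{\left(-4 \right)} H = \left(- \frac{1}{3}\right) 0 \cdot 16 \cdot \frac{1}{27} = 0 \cdot 16 \cdot \frac{1}{27} = 0 \cdot \frac{1}{27} = 0$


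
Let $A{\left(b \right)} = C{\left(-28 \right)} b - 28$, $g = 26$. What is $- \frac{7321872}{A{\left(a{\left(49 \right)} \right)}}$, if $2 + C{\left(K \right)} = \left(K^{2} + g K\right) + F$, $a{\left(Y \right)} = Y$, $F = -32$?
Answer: $- \frac{1220312}{175} \approx -6973.2$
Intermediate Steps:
$C{\left(K \right)} = -34 + K^{2} + 26 K$ ($C{\left(K \right)} = -2 - \left(32 - K^{2} - 26 K\right) = -2 + \left(-32 + K^{2} + 26 K\right) = -34 + K^{2} + 26 K$)
$A{\left(b \right)} = -28 + 22 b$ ($A{\left(b \right)} = \left(-34 + \left(-28\right)^{2} + 26 \left(-28\right)\right) b - 28 = \left(-34 + 784 - 728\right) b - 28 = 22 b - 28 = -28 + 22 b$)
$- \frac{7321872}{A{\left(a{\left(49 \right)} \right)}} = - \frac{7321872}{-28 + 22 \cdot 49} = - \frac{7321872}{-28 + 1078} = - \frac{7321872}{1050} = \left(-7321872\right) \frac{1}{1050} = - \frac{1220312}{175}$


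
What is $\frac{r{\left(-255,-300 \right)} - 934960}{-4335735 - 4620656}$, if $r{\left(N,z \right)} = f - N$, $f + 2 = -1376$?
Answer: $\frac{936083}{8956391} \approx 0.10452$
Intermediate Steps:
$f = -1378$ ($f = -2 - 1376 = -1378$)
$r{\left(N,z \right)} = -1378 - N$
$\frac{r{\left(-255,-300 \right)} - 934960}{-4335735 - 4620656} = \frac{\left(-1378 - -255\right) - 934960}{-4335735 - 4620656} = \frac{\left(-1378 + 255\right) - 934960}{-8956391} = \left(-1123 - 934960\right) \left(- \frac{1}{8956391}\right) = \left(-936083\right) \left(- \frac{1}{8956391}\right) = \frac{936083}{8956391}$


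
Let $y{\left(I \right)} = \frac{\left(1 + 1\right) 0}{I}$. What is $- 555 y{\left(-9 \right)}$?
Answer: $0$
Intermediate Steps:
$y{\left(I \right)} = 0$ ($y{\left(I \right)} = \frac{2 \cdot 0}{I} = \frac{0}{I} = 0$)
$- 555 y{\left(-9 \right)} = \left(-555\right) 0 = 0$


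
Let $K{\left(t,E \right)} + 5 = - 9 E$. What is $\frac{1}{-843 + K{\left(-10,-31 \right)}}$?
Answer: $- \frac{1}{569} \approx -0.0017575$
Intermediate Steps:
$K{\left(t,E \right)} = -5 - 9 E$
$\frac{1}{-843 + K{\left(-10,-31 \right)}} = \frac{1}{-843 - -274} = \frac{1}{-843 + \left(-5 + 279\right)} = \frac{1}{-843 + 274} = \frac{1}{-569} = - \frac{1}{569}$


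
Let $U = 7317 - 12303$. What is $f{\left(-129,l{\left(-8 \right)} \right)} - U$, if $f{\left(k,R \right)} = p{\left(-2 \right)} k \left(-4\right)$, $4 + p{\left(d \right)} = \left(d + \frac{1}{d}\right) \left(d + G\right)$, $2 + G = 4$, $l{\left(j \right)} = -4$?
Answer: $2922$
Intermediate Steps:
$U = -4986$ ($U = 7317 - 12303 = -4986$)
$G = 2$ ($G = -2 + 4 = 2$)
$p{\left(d \right)} = -4 + \left(2 + d\right) \left(d + \frac{1}{d}\right)$ ($p{\left(d \right)} = -4 + \left(d + \frac{1}{d}\right) \left(d + 2\right) = -4 + \left(d + \frac{1}{d}\right) \left(2 + d\right) = -4 + \left(2 + d\right) \left(d + \frac{1}{d}\right)$)
$f{\left(k,R \right)} = 16 k$ ($f{\left(k,R \right)} = \left(-3 + \left(-2\right)^{2} + 2 \left(-2\right) + \frac{2}{-2}\right) k \left(-4\right) = \left(-3 + 4 - 4 + 2 \left(- \frac{1}{2}\right)\right) k \left(-4\right) = \left(-3 + 4 - 4 - 1\right) k \left(-4\right) = - 4 k \left(-4\right) = 16 k$)
$f{\left(-129,l{\left(-8 \right)} \right)} - U = 16 \left(-129\right) - -4986 = -2064 + 4986 = 2922$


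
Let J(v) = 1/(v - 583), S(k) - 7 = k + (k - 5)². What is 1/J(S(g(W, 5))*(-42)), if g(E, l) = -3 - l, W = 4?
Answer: -7639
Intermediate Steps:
S(k) = 7 + k + (-5 + k)² (S(k) = 7 + (k + (k - 5)²) = 7 + (k + (-5 + k)²) = 7 + k + (-5 + k)²)
J(v) = 1/(-583 + v)
1/J(S(g(W, 5))*(-42)) = 1/(1/(-583 + (7 + (-3 - 1*5) + (-5 + (-3 - 1*5))²)*(-42))) = 1/(1/(-583 + (7 + (-3 - 5) + (-5 + (-3 - 5))²)*(-42))) = 1/(1/(-583 + (7 - 8 + (-5 - 8)²)*(-42))) = 1/(1/(-583 + (7 - 8 + (-13)²)*(-42))) = 1/(1/(-583 + (7 - 8 + 169)*(-42))) = 1/(1/(-583 + 168*(-42))) = 1/(1/(-583 - 7056)) = 1/(1/(-7639)) = 1/(-1/7639) = -7639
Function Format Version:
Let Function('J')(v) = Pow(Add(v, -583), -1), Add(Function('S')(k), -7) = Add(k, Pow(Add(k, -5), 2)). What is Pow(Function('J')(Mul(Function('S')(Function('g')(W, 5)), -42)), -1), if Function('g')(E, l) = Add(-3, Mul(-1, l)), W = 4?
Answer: -7639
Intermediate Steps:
Function('S')(k) = Add(7, k, Pow(Add(-5, k), 2)) (Function('S')(k) = Add(7, Add(k, Pow(Add(k, -5), 2))) = Add(7, Add(k, Pow(Add(-5, k), 2))) = Add(7, k, Pow(Add(-5, k), 2)))
Function('J')(v) = Pow(Add(-583, v), -1)
Pow(Function('J')(Mul(Function('S')(Function('g')(W, 5)), -42)), -1) = Pow(Pow(Add(-583, Mul(Add(7, Add(-3, Mul(-1, 5)), Pow(Add(-5, Add(-3, Mul(-1, 5))), 2)), -42)), -1), -1) = Pow(Pow(Add(-583, Mul(Add(7, Add(-3, -5), Pow(Add(-5, Add(-3, -5)), 2)), -42)), -1), -1) = Pow(Pow(Add(-583, Mul(Add(7, -8, Pow(Add(-5, -8), 2)), -42)), -1), -1) = Pow(Pow(Add(-583, Mul(Add(7, -8, Pow(-13, 2)), -42)), -1), -1) = Pow(Pow(Add(-583, Mul(Add(7, -8, 169), -42)), -1), -1) = Pow(Pow(Add(-583, Mul(168, -42)), -1), -1) = Pow(Pow(Add(-583, -7056), -1), -1) = Pow(Pow(-7639, -1), -1) = Pow(Rational(-1, 7639), -1) = -7639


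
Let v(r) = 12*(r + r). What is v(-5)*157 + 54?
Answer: -18786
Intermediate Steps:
v(r) = 24*r (v(r) = 12*(2*r) = 24*r)
v(-5)*157 + 54 = (24*(-5))*157 + 54 = -120*157 + 54 = -18840 + 54 = -18786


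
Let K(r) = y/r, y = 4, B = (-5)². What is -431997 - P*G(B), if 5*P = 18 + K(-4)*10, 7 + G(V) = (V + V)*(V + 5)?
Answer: -2171929/5 ≈ -4.3439e+5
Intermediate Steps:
B = 25
G(V) = -7 + 2*V*(5 + V) (G(V) = -7 + (V + V)*(V + 5) = -7 + (2*V)*(5 + V) = -7 + 2*V*(5 + V))
K(r) = 4/r
P = 8/5 (P = (18 + (4/(-4))*10)/5 = (18 + (4*(-¼))*10)/5 = (18 - 1*10)/5 = (18 - 10)/5 = (⅕)*8 = 8/5 ≈ 1.6000)
-431997 - P*G(B) = -431997 - 8*(-7 + 2*25² + 10*25)/5 = -431997 - 8*(-7 + 2*625 + 250)/5 = -431997 - 8*(-7 + 1250 + 250)/5 = -431997 - 8*1493/5 = -431997 - 1*11944/5 = -431997 - 11944/5 = -2171929/5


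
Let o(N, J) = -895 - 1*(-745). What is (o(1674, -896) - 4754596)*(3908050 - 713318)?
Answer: -15190139198072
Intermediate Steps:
o(N, J) = -150 (o(N, J) = -895 + 745 = -150)
(o(1674, -896) - 4754596)*(3908050 - 713318) = (-150 - 4754596)*(3908050 - 713318) = -4754746*3194732 = -15190139198072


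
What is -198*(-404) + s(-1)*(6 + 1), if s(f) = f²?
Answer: 79999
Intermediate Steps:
-198*(-404) + s(-1)*(6 + 1) = -198*(-404) + (-1)²*(6 + 1) = 79992 + 1*7 = 79992 + 7 = 79999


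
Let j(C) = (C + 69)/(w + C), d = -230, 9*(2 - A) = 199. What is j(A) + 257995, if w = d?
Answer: 580746305/2251 ≈ 2.5799e+5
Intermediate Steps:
A = -181/9 (A = 2 - ⅑*199 = 2 - 199/9 = -181/9 ≈ -20.111)
w = -230
j(C) = (69 + C)/(-230 + C) (j(C) = (C + 69)/(-230 + C) = (69 + C)/(-230 + C))
j(A) + 257995 = (69 - 181/9)/(-230 - 181/9) + 257995 = (440/9)/(-2251/9) + 257995 = -9/2251*440/9 + 257995 = -440/2251 + 257995 = 580746305/2251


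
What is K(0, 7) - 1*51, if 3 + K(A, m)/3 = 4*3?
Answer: -24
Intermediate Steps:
K(A, m) = 27 (K(A, m) = -9 + 3*(4*3) = -9 + 3*12 = -9 + 36 = 27)
K(0, 7) - 1*51 = 27 - 1*51 = 27 - 51 = -24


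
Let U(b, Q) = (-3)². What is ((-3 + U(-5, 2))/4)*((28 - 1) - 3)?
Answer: 36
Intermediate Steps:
U(b, Q) = 9
((-3 + U(-5, 2))/4)*((28 - 1) - 3) = ((-3 + 9)/4)*((28 - 1) - 3) = (6*(¼))*(27 - 3) = (3/2)*24 = 36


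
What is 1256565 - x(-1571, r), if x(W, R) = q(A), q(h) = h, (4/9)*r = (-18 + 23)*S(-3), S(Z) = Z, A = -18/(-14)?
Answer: 8795946/7 ≈ 1.2566e+6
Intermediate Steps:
A = 9/7 (A = -18*(-1/14) = 9/7 ≈ 1.2857)
r = -135/4 (r = 9*((-18 + 23)*(-3))/4 = 9*(5*(-3))/4 = (9/4)*(-15) = -135/4 ≈ -33.750)
x(W, R) = 9/7
1256565 - x(-1571, r) = 1256565 - 1*9/7 = 1256565 - 9/7 = 8795946/7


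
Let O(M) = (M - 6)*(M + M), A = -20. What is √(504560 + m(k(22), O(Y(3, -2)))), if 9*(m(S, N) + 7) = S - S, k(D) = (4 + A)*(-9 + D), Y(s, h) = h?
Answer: 7*√10297 ≈ 710.32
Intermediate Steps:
k(D) = 144 - 16*D (k(D) = (4 - 20)*(-9 + D) = -16*(-9 + D) = 144 - 16*D)
O(M) = 2*M*(-6 + M) (O(M) = (-6 + M)*(2*M) = 2*M*(-6 + M))
m(S, N) = -7 (m(S, N) = -7 + (S - S)/9 = -7 + (⅑)*0 = -7 + 0 = -7)
√(504560 + m(k(22), O(Y(3, -2)))) = √(504560 - 7) = √504553 = 7*√10297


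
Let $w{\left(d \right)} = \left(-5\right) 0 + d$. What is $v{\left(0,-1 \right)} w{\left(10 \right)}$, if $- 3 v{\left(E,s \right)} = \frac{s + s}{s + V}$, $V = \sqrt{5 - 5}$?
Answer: $- \frac{20}{3} \approx -6.6667$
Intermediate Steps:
$w{\left(d \right)} = d$ ($w{\left(d \right)} = 0 + d = d$)
$V = 0$ ($V = \sqrt{0} = 0$)
$v{\left(E,s \right)} = - \frac{2}{3}$ ($v{\left(E,s \right)} = - \frac{\left(s + s\right) \frac{1}{s + 0}}{3} = - \frac{2 s \frac{1}{s}}{3} = \left(- \frac{1}{3}\right) 2 = - \frac{2}{3}$)
$v{\left(0,-1 \right)} w{\left(10 \right)} = \left(- \frac{2}{3}\right) 10 = - \frac{20}{3}$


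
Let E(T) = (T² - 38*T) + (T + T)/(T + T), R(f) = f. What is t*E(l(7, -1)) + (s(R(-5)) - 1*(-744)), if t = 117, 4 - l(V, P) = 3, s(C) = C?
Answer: -3473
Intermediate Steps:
l(V, P) = 1 (l(V, P) = 4 - 1*3 = 4 - 3 = 1)
E(T) = 1 + T² - 38*T (E(T) = (T² - 38*T) + (2*T)/((2*T)) = (T² - 38*T) + (2*T)*(1/(2*T)) = (T² - 38*T) + 1 = 1 + T² - 38*T)
t*E(l(7, -1)) + (s(R(-5)) - 1*(-744)) = 117*(1 + 1² - 38*1) + (-5 - 1*(-744)) = 117*(1 + 1 - 38) + (-5 + 744) = 117*(-36) + 739 = -4212 + 739 = -3473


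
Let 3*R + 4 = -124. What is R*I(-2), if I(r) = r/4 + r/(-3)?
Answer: -64/9 ≈ -7.1111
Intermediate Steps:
R = -128/3 (R = -4/3 + (1/3)*(-124) = -4/3 - 124/3 = -128/3 ≈ -42.667)
I(r) = -r/12 (I(r) = r*(1/4) + r*(-1/3) = r/4 - r/3 = -r/12)
R*I(-2) = -(-32)*(-2)/9 = -128/3*1/6 = -64/9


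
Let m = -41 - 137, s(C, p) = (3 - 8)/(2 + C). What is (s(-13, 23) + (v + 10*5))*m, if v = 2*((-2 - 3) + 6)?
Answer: -102706/11 ≈ -9336.9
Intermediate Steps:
s(C, p) = -5/(2 + C)
m = -178
v = 2 (v = 2*(-5 + 6) = 2*1 = 2)
(s(-13, 23) + (v + 10*5))*m = (-5/(2 - 13) + (2 + 10*5))*(-178) = (-5/(-11) + (2 + 50))*(-178) = (-5*(-1/11) + 52)*(-178) = (5/11 + 52)*(-178) = (577/11)*(-178) = -102706/11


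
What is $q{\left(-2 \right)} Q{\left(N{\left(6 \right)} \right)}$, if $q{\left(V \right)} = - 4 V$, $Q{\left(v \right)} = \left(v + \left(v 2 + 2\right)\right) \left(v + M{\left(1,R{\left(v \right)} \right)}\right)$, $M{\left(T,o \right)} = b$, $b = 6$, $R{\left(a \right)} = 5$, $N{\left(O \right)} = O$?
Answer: $1920$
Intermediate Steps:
$M{\left(T,o \right)} = 6$
$Q{\left(v \right)} = \left(2 + 3 v\right) \left(6 + v\right)$ ($Q{\left(v \right)} = \left(v + \left(v 2 + 2\right)\right) \left(v + 6\right) = \left(v + \left(2 v + 2\right)\right) \left(6 + v\right) = \left(v + \left(2 + 2 v\right)\right) \left(6 + v\right) = \left(2 + 3 v\right) \left(6 + v\right)$)
$q{\left(-2 \right)} Q{\left(N{\left(6 \right)} \right)} = \left(-4\right) \left(-2\right) \left(12 + 3 \cdot 6^{2} + 20 \cdot 6\right) = 8 \left(12 + 3 \cdot 36 + 120\right) = 8 \left(12 + 108 + 120\right) = 8 \cdot 240 = 1920$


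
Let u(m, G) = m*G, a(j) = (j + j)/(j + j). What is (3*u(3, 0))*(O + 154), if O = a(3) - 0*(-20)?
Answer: 0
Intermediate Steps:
a(j) = 1 (a(j) = (2*j)/((2*j)) = (2*j)*(1/(2*j)) = 1)
u(m, G) = G*m
O = 1 (O = 1 - 0*(-20) = 1 - 1*0 = 1 + 0 = 1)
(3*u(3, 0))*(O + 154) = (3*(0*3))*(1 + 154) = (3*0)*155 = 0*155 = 0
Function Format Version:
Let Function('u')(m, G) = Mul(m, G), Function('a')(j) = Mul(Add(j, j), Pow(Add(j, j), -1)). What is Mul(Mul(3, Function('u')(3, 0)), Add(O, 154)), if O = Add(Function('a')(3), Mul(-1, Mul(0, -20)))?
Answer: 0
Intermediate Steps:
Function('a')(j) = 1 (Function('a')(j) = Mul(Mul(2, j), Pow(Mul(2, j), -1)) = Mul(Mul(2, j), Mul(Rational(1, 2), Pow(j, -1))) = 1)
Function('u')(m, G) = Mul(G, m)
O = 1 (O = Add(1, Mul(-1, Mul(0, -20))) = Add(1, Mul(-1, 0)) = Add(1, 0) = 1)
Mul(Mul(3, Function('u')(3, 0)), Add(O, 154)) = Mul(Mul(3, Mul(0, 3)), Add(1, 154)) = Mul(Mul(3, 0), 155) = Mul(0, 155) = 0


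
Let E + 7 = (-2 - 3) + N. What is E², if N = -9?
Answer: 441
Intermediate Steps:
E = -21 (E = -7 + ((-2 - 3) - 9) = -7 + (-5 - 9) = -7 - 14 = -21)
E² = (-21)² = 441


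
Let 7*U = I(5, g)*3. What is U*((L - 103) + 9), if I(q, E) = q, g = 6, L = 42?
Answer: -780/7 ≈ -111.43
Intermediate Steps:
U = 15/7 (U = (5*3)/7 = (1/7)*15 = 15/7 ≈ 2.1429)
U*((L - 103) + 9) = 15*((42 - 103) + 9)/7 = 15*(-61 + 9)/7 = (15/7)*(-52) = -780/7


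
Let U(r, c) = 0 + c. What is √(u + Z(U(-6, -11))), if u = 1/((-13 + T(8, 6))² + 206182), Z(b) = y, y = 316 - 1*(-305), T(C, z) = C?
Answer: 2*√6601436044859/206207 ≈ 24.920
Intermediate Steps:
U(r, c) = c
y = 621 (y = 316 + 305 = 621)
Z(b) = 621
u = 1/206207 (u = 1/((-13 + 8)² + 206182) = 1/((-5)² + 206182) = 1/(25 + 206182) = 1/206207 ≈ 4.8495e-6)
√(u + Z(U(-6, -11))) = √(1/206207 + 621) = √(128054548/206207) = 2*√6601436044859/206207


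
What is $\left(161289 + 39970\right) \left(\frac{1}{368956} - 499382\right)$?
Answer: $- \frac{37081967769555469}{368956} \approx -1.0051 \cdot 10^{11}$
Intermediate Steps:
$\left(161289 + 39970\right) \left(\frac{1}{368956} - 499382\right) = 201259 \left(\frac{1}{368956} - 499382\right) = 201259 \left(- \frac{184249985191}{368956}\right) = - \frac{37081967769555469}{368956}$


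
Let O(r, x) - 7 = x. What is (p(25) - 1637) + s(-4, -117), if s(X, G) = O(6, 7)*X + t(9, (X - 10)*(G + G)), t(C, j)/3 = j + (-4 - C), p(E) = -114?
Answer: 7982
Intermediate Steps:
t(C, j) = -12 - 3*C + 3*j (t(C, j) = 3*(j + (-4 - C)) = 3*(-4 + j - C) = -12 - 3*C + 3*j)
O(r, x) = 7 + x
s(X, G) = -39 + 14*X + 6*G*(-10 + X) (s(X, G) = (7 + 7)*X + (-12 - 3*9 + 3*((X - 10)*(G + G))) = 14*X + (-12 - 27 + 3*((-10 + X)*(2*G))) = 14*X + (-12 - 27 + 3*(2*G*(-10 + X))) = 14*X + (-12 - 27 + 6*G*(-10 + X)) = 14*X + (-39 + 6*G*(-10 + X)) = -39 + 14*X + 6*G*(-10 + X))
(p(25) - 1637) + s(-4, -117) = (-114 - 1637) + (-39 + 14*(-4) + 6*(-117)*(-10 - 4)) = -1751 + (-39 - 56 + 6*(-117)*(-14)) = -1751 + (-39 - 56 + 9828) = -1751 + 9733 = 7982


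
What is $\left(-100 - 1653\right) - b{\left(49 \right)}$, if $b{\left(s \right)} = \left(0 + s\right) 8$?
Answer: $-2145$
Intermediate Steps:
$b{\left(s \right)} = 8 s$ ($b{\left(s \right)} = s 8 = 8 s$)
$\left(-100 - 1653\right) - b{\left(49 \right)} = \left(-100 - 1653\right) - 8 \cdot 49 = \left(-100 - 1653\right) - 392 = -1753 - 392 = -2145$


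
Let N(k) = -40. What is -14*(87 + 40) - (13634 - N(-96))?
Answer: -15452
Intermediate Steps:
-14*(87 + 40) - (13634 - N(-96)) = -14*(87 + 40) - (13634 - 1*(-40)) = -14*127 - (13634 + 40) = -1778 - 1*13674 = -1778 - 13674 = -15452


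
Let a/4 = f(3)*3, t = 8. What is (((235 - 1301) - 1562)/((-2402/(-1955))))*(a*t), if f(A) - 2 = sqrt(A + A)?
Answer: -493223040/1201 - 246611520*sqrt(6)/1201 ≈ -9.1365e+5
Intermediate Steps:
f(A) = 2 + sqrt(2)*sqrt(A) (f(A) = 2 + sqrt(A + A) = 2 + sqrt(2*A) = 2 + sqrt(2)*sqrt(A))
a = 24 + 12*sqrt(6) (a = 4*((2 + sqrt(2)*sqrt(3))*3) = 4*((2 + sqrt(6))*3) = 4*(6 + 3*sqrt(6)) = 24 + 12*sqrt(6) ≈ 53.394)
(((235 - 1301) - 1562)/((-2402/(-1955))))*(a*t) = (((235 - 1301) - 1562)/((-2402/(-1955))))*((24 + 12*sqrt(6))*8) = ((-1066 - 1562)/((-2402*(-1/1955))))*(192 + 96*sqrt(6)) = (-2628/2402/1955)*(192 + 96*sqrt(6)) = (-2628*1955/2402)*(192 + 96*sqrt(6)) = -2568870*(192 + 96*sqrt(6))/1201 = -493223040/1201 - 246611520*sqrt(6)/1201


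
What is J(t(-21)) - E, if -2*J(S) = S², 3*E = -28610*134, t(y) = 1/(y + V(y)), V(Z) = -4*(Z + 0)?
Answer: 10144076039/7938 ≈ 1.2779e+6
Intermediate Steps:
V(Z) = -4*Z
t(y) = -1/(3*y) (t(y) = 1/(y - 4*y) = 1/(-3*y) = -1/(3*y))
E = -3833740/3 (E = (-28610*134)/3 = (⅓)*(-3833740) = -3833740/3 ≈ -1.2779e+6)
J(S) = -S²/2
J(t(-21)) - E = -(-⅓/(-21))²/2 - 1*(-3833740/3) = -(-⅓*(-1/21))²/2 + 3833740/3 = -(1/63)²/2 + 3833740/3 = -½*1/3969 + 3833740/3 = -1/7938 + 3833740/3 = 10144076039/7938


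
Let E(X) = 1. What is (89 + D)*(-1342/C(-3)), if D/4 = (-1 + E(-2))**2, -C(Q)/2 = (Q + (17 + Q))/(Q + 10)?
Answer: 38003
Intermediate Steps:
C(Q) = -2*(17 + 2*Q)/(10 + Q) (C(Q) = -2*(Q + (17 + Q))/(Q + 10) = -2*(17 + 2*Q)/(10 + Q))
D = 0 (D = 4*(-1 + 1)**2 = 4*0**2 = 4*0 = 0)
(89 + D)*(-1342/C(-3)) = (89 + 0)*(-1342*(10 - 3)/(2*(-17 - 2*(-3)))) = 89*(-1342*7/(2*(-17 + 6))) = 89*(-1342/(2*(1/7)*(-11))) = 89*(-1342/(-22/7)) = 89*(-1342*(-7/22)) = 89*427 = 38003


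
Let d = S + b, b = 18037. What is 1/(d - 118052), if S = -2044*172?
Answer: -1/451583 ≈ -2.2144e-6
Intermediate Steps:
S = -351568
d = -333531 (d = -351568 + 18037 = -333531)
1/(d - 118052) = 1/(-333531 - 118052) = 1/(-451583) = -1/451583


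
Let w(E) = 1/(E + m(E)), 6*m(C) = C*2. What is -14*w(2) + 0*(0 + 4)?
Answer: -21/4 ≈ -5.2500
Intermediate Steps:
m(C) = C/3 (m(C) = (C*2)/6 = (2*C)/6 = C/3)
w(E) = 3/(4*E) (w(E) = 1/(E + E/3) = 1/(4*E/3) = 3/(4*E))
-14*w(2) + 0*(0 + 4) = -21/(2*2) + 0*(0 + 4) = -21/(2*2) + 0*4 = -14*3/8 + 0 = -21/4 + 0 = -21/4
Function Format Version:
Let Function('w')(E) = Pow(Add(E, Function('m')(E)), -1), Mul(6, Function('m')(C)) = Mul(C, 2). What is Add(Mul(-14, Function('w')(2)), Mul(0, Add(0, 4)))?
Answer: Rational(-21, 4) ≈ -5.2500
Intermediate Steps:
Function('m')(C) = Mul(Rational(1, 3), C) (Function('m')(C) = Mul(Rational(1, 6), Mul(C, 2)) = Mul(Rational(1, 6), Mul(2, C)) = Mul(Rational(1, 3), C))
Function('w')(E) = Mul(Rational(3, 4), Pow(E, -1)) (Function('w')(E) = Pow(Add(E, Mul(Rational(1, 3), E)), -1) = Pow(Mul(Rational(4, 3), E), -1) = Mul(Rational(3, 4), Pow(E, -1)))
Add(Mul(-14, Function('w')(2)), Mul(0, Add(0, 4))) = Add(Mul(-14, Mul(Rational(3, 4), Pow(2, -1))), Mul(0, Add(0, 4))) = Add(Mul(-14, Mul(Rational(3, 4), Rational(1, 2))), Mul(0, 4)) = Add(Mul(-14, Rational(3, 8)), 0) = Add(Rational(-21, 4), 0) = Rational(-21, 4)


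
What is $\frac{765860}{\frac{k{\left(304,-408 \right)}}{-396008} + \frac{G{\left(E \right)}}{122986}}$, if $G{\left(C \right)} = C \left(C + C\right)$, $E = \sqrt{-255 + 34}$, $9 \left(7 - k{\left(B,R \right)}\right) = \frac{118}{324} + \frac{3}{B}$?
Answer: $- \frac{4133140225298484733440}{19490166089881} \approx -2.1206 \cdot 10^{8}$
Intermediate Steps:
$k{\left(B,R \right)} = \frac{10147}{1458} - \frac{1}{3 B}$ ($k{\left(B,R \right)} = 7 - \frac{\frac{118}{324} + \frac{3}{B}}{9} = 7 - \frac{118 \cdot \frac{1}{324} + \frac{3}{B}}{9} = 7 - \frac{\frac{59}{162} + \frac{3}{B}}{9} = 7 - \left(\frac{59}{1458} + \frac{1}{3 B}\right) = \frac{10147}{1458} - \frac{1}{3 B}$)
$E = i \sqrt{221}$ ($E = \sqrt{-221} = i \sqrt{221} \approx 14.866 i$)
$G{\left(C \right)} = 2 C^{2}$ ($G{\left(C \right)} = C 2 C = 2 C^{2}$)
$\frac{765860}{\frac{k{\left(304,-408 \right)}}{-396008} + \frac{G{\left(E \right)}}{122986}} = \frac{765860}{\frac{\frac{1}{1458} \cdot \frac{1}{304} \left(-486 + 10147 \cdot 304\right)}{-396008} + \frac{2 \left(i \sqrt{221}\right)^{2}}{122986}} = \frac{765860}{\frac{1}{1458} \cdot \frac{1}{304} \left(-486 + 3084688\right) \left(- \frac{1}{396008}\right) + 2 \left(-221\right) \frac{1}{122986}} = \frac{765860}{\frac{1}{1458} \cdot \frac{1}{304} \cdot 3084202 \left(- \frac{1}{396008}\right) - \frac{221}{61493}} = \frac{765860}{\frac{1542101}{221616} \left(- \frac{1}{396008}\right) - \frac{221}{61493}} = \frac{765860}{- \frac{1542101}{87761708928} - \frac{221}{61493}} = \frac{765860}{- \frac{19490166089881}{5396730767109504}} = 765860 \left(- \frac{5396730767109504}{19490166089881}\right) = - \frac{4133140225298484733440}{19490166089881}$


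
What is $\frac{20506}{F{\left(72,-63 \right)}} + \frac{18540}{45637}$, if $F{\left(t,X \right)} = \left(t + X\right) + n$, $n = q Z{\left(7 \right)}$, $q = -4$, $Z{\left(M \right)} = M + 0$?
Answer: $- \frac{935480062}{867103} \approx -1078.9$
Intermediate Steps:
$Z{\left(M \right)} = M$
$n = -28$ ($n = \left(-4\right) 7 = -28$)
$F{\left(t,X \right)} = -28 + X + t$ ($F{\left(t,X \right)} = \left(t + X\right) - 28 = \left(X + t\right) - 28 = -28 + X + t$)
$\frac{20506}{F{\left(72,-63 \right)}} + \frac{18540}{45637} = \frac{20506}{-28 - 63 + 72} + \frac{18540}{45637} = \frac{20506}{-19} + 18540 \cdot \frac{1}{45637} = 20506 \left(- \frac{1}{19}\right) + \frac{18540}{45637} = - \frac{20506}{19} + \frac{18540}{45637} = - \frac{935480062}{867103}$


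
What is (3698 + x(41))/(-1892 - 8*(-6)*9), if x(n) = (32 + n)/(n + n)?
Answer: -303309/119720 ≈ -2.5335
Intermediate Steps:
x(n) = (32 + n)/(2*n) (x(n) = (32 + n)/((2*n)) = (32 + n)*(1/(2*n)) = (32 + n)/(2*n))
(3698 + x(41))/(-1892 - 8*(-6)*9) = (3698 + (1/2)*(32 + 41)/41)/(-1892 - 8*(-6)*9) = (3698 + (1/2)*(1/41)*73)/(-1892 + 48*9) = (3698 + 73/82)/(-1892 + 432) = (303309/82)/(-1460) = (303309/82)*(-1/1460) = -303309/119720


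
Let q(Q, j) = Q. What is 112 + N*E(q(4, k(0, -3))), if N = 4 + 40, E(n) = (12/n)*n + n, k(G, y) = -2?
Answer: 816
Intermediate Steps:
E(n) = 12 + n
N = 44
112 + N*E(q(4, k(0, -3))) = 112 + 44*(12 + 4) = 112 + 44*16 = 112 + 704 = 816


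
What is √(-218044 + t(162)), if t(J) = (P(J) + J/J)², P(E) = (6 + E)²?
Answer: 9*√9832501 ≈ 28221.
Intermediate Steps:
t(J) = (1 + (6 + J)²)² (t(J) = ((6 + J)² + J/J)² = ((6 + J)² + 1)² = (1 + (6 + J)²)²)
√(-218044 + t(162)) = √(-218044 + (1 + (6 + 162)²)²) = √(-218044 + (1 + 168²)²) = √(-218044 + (1 + 28224)²) = √(-218044 + 28225²) = √(-218044 + 796650625) = √796432581 = 9*√9832501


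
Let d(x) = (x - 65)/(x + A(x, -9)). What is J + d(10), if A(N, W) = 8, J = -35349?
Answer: -636337/18 ≈ -35352.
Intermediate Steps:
d(x) = (-65 + x)/(8 + x) (d(x) = (x - 65)/(x + 8) = (-65 + x)/(8 + x))
J + d(10) = -35349 + (-65 + 10)/(8 + 10) = -35349 - 55/18 = -636337/18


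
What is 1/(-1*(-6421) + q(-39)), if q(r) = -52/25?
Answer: 25/160473 ≈ 0.00015579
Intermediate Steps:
q(r) = -52/25 (q(r) = -52*1/25 = -52/25)
1/(-1*(-6421) + q(-39)) = 1/(-1*(-6421) - 52/25) = 1/(6421 - 52/25) = 1/(160473/25) = 25/160473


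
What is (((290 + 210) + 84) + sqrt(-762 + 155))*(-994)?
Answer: -580496 - 994*I*sqrt(607) ≈ -5.805e+5 - 24490.0*I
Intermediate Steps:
(((290 + 210) + 84) + sqrt(-762 + 155))*(-994) = ((500 + 84) + sqrt(-607))*(-994) = (584 + I*sqrt(607))*(-994) = -580496 - 994*I*sqrt(607)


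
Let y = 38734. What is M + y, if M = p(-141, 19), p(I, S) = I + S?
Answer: 38612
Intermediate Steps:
M = -122 (M = -141 + 19 = -122)
M + y = -122 + 38734 = 38612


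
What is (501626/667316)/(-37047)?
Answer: -250813/12361027926 ≈ -2.0291e-5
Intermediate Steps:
(501626/667316)/(-37047) = (501626*(1/667316))*(-1/37047) = (250813/333658)*(-1/37047) = -250813/12361027926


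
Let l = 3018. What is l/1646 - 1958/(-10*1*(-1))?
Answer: -798172/4115 ≈ -193.97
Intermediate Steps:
l/1646 - 1958/(-10*1*(-1)) = 3018/1646 - 1958/(-10*1*(-1)) = 3018*(1/1646) - 1958/((-10*(-1))) = 1509/823 - 1958/10 = 1509/823 - 1958*1/10 = 1509/823 - 979/5 = -798172/4115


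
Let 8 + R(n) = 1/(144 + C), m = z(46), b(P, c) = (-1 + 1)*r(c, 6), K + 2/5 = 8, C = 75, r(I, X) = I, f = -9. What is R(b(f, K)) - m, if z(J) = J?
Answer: -11825/219 ≈ -53.995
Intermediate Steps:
K = 38/5 (K = -2/5 + 8 = 38/5 ≈ 7.6000)
b(P, c) = 0 (b(P, c) = (-1 + 1)*c = 0*c = 0)
m = 46
R(n) = -1751/219 (R(n) = -8 + 1/(144 + 75) = -8 + 1/219 = -1751/219)
R(b(f, K)) - m = -1751/219 - 1*46 = -1751/219 - 46 = -11825/219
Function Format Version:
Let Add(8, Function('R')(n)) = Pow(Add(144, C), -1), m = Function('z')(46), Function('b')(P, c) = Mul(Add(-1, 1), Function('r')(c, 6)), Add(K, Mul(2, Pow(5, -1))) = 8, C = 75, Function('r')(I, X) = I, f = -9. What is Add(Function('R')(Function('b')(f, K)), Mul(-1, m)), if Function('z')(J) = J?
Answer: Rational(-11825, 219) ≈ -53.995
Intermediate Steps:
K = Rational(38, 5) (K = Add(Rational(-2, 5), 8) = Rational(38, 5) ≈ 7.6000)
Function('b')(P, c) = 0 (Function('b')(P, c) = Mul(Add(-1, 1), c) = Mul(0, c) = 0)
m = 46
Function('R')(n) = Rational(-1751, 219) (Function('R')(n) = Add(-8, Pow(Add(144, 75), -1)) = Add(-8, Pow(219, -1)) = Add(-8, Rational(1, 219)) = Rational(-1751, 219))
Add(Function('R')(Function('b')(f, K)), Mul(-1, m)) = Add(Rational(-1751, 219), Mul(-1, 46)) = Add(Rational(-1751, 219), -46) = Rational(-11825, 219)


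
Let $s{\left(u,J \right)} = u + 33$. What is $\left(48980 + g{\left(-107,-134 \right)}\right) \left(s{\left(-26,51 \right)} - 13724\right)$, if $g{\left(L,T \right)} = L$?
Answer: $-670390941$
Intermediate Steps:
$s{\left(u,J \right)} = 33 + u$
$\left(48980 + g{\left(-107,-134 \right)}\right) \left(s{\left(-26,51 \right)} - 13724\right) = \left(48980 - 107\right) \left(\left(33 - 26\right) - 13724\right) = 48873 \left(7 - 13724\right) = 48873 \left(-13717\right) = -670390941$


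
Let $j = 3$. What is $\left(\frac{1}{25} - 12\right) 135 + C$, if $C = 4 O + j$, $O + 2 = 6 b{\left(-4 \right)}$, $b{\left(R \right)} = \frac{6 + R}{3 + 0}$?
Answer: $- \frac{8018}{5} \approx -1603.6$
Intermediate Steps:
$b{\left(R \right)} = 2 + \frac{R}{3}$ ($b{\left(R \right)} = \frac{6 + R}{3} = \left(6 + R\right) \frac{1}{3} = 2 + \frac{R}{3}$)
$O = 2$ ($O = -2 + 6 \left(2 + \frac{1}{3} \left(-4\right)\right) = -2 + 6 \left(2 - \frac{4}{3}\right) = -2 + 6 \cdot \frac{2}{3} = -2 + 4 = 2$)
$C = 11$ ($C = 4 \cdot 2 + 3 = 8 + 3 = 11$)
$\left(\frac{1}{25} - 12\right) 135 + C = \left(\frac{1}{25} - 12\right) 135 + 11 = \left(- \frac{299}{25}\right) 135 + 11 = - \frac{8073}{5} + 11 = - \frac{8018}{5}$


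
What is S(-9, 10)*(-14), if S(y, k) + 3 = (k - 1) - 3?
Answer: -42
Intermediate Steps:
S(y, k) = -7 + k (S(y, k) = -3 + ((k - 1) - 3) = -3 + ((-1 + k) - 3) = -3 + (-4 + k) = -7 + k)
S(-9, 10)*(-14) = (-7 + 10)*(-14) = 3*(-14) = -42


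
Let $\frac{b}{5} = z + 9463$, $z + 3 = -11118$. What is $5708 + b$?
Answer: $-2582$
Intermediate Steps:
$z = -11121$ ($z = -3 - 11118 = -11121$)
$b = -8290$ ($b = 5 \left(-11121 + 9463\right) = 5 \left(-1658\right) = -8290$)
$5708 + b = 5708 - 8290 = -2582$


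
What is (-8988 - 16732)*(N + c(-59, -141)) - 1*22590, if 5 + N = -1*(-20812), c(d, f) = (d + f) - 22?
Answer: -529468790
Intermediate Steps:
c(d, f) = -22 + d + f
N = 20807 (N = -5 - 1*(-20812) = -5 + 20812 = 20807)
(-8988 - 16732)*(N + c(-59, -141)) - 1*22590 = (-8988 - 16732)*(20807 + (-22 - 59 - 141)) - 1*22590 = -25720*(20807 - 222) - 22590 = -25720*20585 - 22590 = -529446200 - 22590 = -529468790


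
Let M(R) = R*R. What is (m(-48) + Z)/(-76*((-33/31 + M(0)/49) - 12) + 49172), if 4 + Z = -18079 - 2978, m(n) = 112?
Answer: -649419/1555112 ≈ -0.41760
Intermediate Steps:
M(R) = R²
Z = -21061 (Z = -4 + (-18079 - 2978) = -4 - 21057 = -21061)
(m(-48) + Z)/(-76*((-33/31 + M(0)/49) - 12) + 49172) = (112 - 21061)/(-76*((-33/31 + 0²/49) - 12) + 49172) = -20949/(-76*((-33*1/31 + 0*(1/49)) - 12) + 49172) = -20949/(-76*((-33/31 + 0) - 12) + 49172) = -20949/(-76*(-33/31 - 12) + 49172) = -20949/(-76*(-405/31) + 49172) = -20949/(30780/31 + 49172) = -20949/1555112/31 = -20949*31/1555112 = -649419/1555112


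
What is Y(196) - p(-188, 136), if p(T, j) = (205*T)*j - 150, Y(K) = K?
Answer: 5241786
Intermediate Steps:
p(T, j) = -150 + 205*T*j (p(T, j) = 205*T*j - 150 = -150 + 205*T*j)
Y(196) - p(-188, 136) = 196 - (-150 + 205*(-188)*136) = 196 - (-150 - 5241440) = 196 - 1*(-5241590) = 196 + 5241590 = 5241786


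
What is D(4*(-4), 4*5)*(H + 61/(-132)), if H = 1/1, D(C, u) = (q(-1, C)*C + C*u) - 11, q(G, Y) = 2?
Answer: -781/4 ≈ -195.25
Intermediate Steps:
D(C, u) = -11 + 2*C + C*u (D(C, u) = (2*C + C*u) - 11 = -11 + 2*C + C*u)
H = 1
D(4*(-4), 4*5)*(H + 61/(-132)) = (-11 + 2*(4*(-4)) + (4*(-4))*(4*5))*(1 + 61/(-132)) = (-11 + 2*(-16) - 16*20)*(1 + 61*(-1/132)) = (-11 - 32 - 320)*(1 - 61/132) = -363*71/132 = -781/4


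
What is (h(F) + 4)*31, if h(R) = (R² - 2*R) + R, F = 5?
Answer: 744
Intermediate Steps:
h(R) = R² - R
(h(F) + 4)*31 = (5*(-1 + 5) + 4)*31 = (5*4 + 4)*31 = (20 + 4)*31 = 24*31 = 744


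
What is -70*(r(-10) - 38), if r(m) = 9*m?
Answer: 8960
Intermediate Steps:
-70*(r(-10) - 38) = -70*(9*(-10) - 38) = -70*(-90 - 38) = -70*(-128) = 8960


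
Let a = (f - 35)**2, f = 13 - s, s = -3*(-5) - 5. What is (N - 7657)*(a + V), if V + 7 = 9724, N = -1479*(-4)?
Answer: -18700081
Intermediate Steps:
s = 10 (s = 15 - 5 = 10)
N = 5916
V = 9717 (V = -7 + 9724 = 9717)
f = 3 (f = 13 - 1*10 = 13 - 10 = 3)
a = 1024 (a = (3 - 35)**2 = (-32)**2 = 1024)
(N - 7657)*(a + V) = (5916 - 7657)*(1024 + 9717) = -1741*10741 = -18700081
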